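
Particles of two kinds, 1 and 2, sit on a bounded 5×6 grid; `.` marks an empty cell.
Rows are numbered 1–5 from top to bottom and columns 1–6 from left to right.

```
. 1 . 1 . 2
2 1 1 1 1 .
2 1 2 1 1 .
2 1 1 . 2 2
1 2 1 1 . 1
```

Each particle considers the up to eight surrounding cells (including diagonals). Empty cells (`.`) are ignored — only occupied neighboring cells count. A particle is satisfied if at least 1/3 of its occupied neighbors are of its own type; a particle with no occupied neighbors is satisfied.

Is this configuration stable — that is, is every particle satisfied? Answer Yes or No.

No

(1,2)1 2/3 ✓
(1,4)1 3/3 ✓
(1,6)2 0/1 ✗
(2,1)2 1/4 ✗
(2,2)1 3/6 ✓
(2,3)1 6/7 ✓
(2,4)1 5/6 ✓
(2,5)1 4/5 ✓
(3,1)2 2/5 ✓
(3,2)1 4/8 ✓
(3,3)2 0/7 ✗
(3,4)1 5/7 ✓
(3,5)1 3/5 ✓
(4,1)2 2/5 ✓
(4,2)1 4/8 ✓
(4,3)1 5/7 ✓
(4,5)2 1/5 ✗
(4,6)2 1/3 ✓
(5,1)1 1/3 ✓
(5,2)2 1/5 ✗
(5,3)1 3/4 ✓
(5,4)1 2/3 ✓
(5,6)1 0/2 ✗
For instance (1,6) has only 0/1 same-type neighbors, below 1/3.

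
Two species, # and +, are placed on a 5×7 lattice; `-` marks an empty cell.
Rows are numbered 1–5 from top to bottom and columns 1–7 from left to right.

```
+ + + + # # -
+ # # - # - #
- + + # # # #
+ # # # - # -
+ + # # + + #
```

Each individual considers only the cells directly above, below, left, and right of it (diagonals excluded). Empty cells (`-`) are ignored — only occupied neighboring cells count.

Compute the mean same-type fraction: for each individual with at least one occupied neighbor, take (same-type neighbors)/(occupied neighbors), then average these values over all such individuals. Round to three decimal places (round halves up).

(1,1)+ 2/2
(1,2)+ 2/3
(1,3)+ 2/3
(1,4)+ 1/2
(1,5)# 2/3
(1,6)# 1/1
(2,1)+ 1/2
(2,2)# 1/4
(2,3)# 1/3
(2,5)# 2/2
(2,7)# 1/1
(3,2)+ 1/3
(3,3)+ 1/4
(3,4)# 2/3
(3,5)# 3/3
(3,6)# 3/3
(3,7)# 2/2
(4,1)+ 1/2
(4,2)# 1/4
(4,3)# 3/4
(4,4)# 3/3
(4,6)# 1/2
(5,1)+ 2/2
(5,2)+ 1/3
(5,3)# 2/3
(5,4)# 2/3
(5,5)+ 1/2
(5,6)+ 1/3
(5,7)# 0/1
Sum over 29 individuals: 2/2 + 2/3 + 2/3 + 1/2 + 2/3 + 1/1 + 1/2 + 1/4 + 1/3 + 2/2 + 1/1 + 1/3 + 1/4 + 2/3 + 3/3 + 3/3 + 2/2 + 1/2 + 1/4 + 3/4 + 3/3 + 1/2 + 2/2 + 1/3 + 2/3 + 2/3 + 1/2 + 1/3 + 0/1 = 55/3; mean = 55/3 ÷ 29 = 55/87 = 0.632183… → 0.632.

0.632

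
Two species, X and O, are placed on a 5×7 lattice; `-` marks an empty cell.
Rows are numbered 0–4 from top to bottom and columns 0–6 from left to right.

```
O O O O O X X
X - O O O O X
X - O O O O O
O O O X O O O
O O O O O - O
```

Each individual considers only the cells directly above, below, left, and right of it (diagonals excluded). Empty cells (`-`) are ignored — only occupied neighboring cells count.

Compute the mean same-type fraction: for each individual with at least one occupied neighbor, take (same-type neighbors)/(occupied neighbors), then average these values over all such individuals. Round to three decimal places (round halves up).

0.799

Row 0: (0,0)O 1/2 · (0,1)O 2/2 · (0,2)O 3/3 · (0,3)O 3/3 · (0,4)O 2/3 · (0,5)X 1/3 · (0,6)X 2/2
Row 1: (1,0)X 1/2 · (1,2)O 3/3 · (1,3)O 4/4 · (1,4)O 4/4 · (1,5)O 2/4 · (1,6)X 1/3
Row 2: (2,0)X 1/2 · (2,2)O 3/3 · (2,3)O 3/4 · (2,4)O 4/4 · (2,5)O 4/4 · (2,6)O 2/3
Row 3: (3,0)O 2/3 · (3,1)O 3/3 · (3,2)O 3/4 · (3,3)X 0/4 · (3,4)O 3/4 · (3,5)O 3/3 · (3,6)O 3/3
Row 4: (4,0)O 2/2 · (4,1)O 3/3 · (4,2)O 3/3 · (4,3)O 2/3 · (4,4)O 2/2 · (4,6)O 1/1
Sum over 32 individuals: 1/2 + 2/2 + 3/3 + 3/3 + 2/3 + 1/3 + 2/2 + 1/2 + 3/3 + 4/4 + 4/4 + 2/4 + 1/3 + 1/2 + 3/3 + 3/4 + 4/4 + 4/4 + 2/3 + 2/3 + 3/3 + 3/4 + 0/4 + 3/4 + 3/3 + 3/3 + 2/2 + 3/3 + 3/3 + 2/3 + 2/2 + 1/1 = 307/12; mean = 307/12 ÷ 32 = 307/384 = 0.799479… → 0.799.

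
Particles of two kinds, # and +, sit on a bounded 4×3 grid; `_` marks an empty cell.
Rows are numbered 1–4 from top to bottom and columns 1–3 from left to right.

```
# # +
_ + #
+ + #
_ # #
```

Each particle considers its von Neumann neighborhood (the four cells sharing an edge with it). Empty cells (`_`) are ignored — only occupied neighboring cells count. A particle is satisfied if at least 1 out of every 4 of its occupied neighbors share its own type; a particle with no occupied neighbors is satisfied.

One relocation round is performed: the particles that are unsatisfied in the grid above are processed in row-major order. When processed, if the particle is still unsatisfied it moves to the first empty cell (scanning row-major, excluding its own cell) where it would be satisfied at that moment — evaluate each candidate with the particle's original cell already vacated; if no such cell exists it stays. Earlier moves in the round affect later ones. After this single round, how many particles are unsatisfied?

Initially unsatisfied (in order): (1,3).
  (1,3) → (2,1).
Resulting grid:
# # _
+ + #
+ + #
_ # #
All satisfied now.

0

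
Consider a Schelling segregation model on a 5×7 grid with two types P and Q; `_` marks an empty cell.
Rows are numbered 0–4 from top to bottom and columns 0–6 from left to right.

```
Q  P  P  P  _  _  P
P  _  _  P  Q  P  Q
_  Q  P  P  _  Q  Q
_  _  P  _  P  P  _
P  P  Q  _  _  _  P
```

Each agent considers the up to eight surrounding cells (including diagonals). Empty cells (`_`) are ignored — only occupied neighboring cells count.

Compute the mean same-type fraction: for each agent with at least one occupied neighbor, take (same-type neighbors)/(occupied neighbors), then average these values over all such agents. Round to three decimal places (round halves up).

Row 0: (0,0)Q 0/2 · (0,1)P 2/3 · (0,2)P 3/3 · (0,3)P 2/3 · (0,6)P 1/2
Row 1: (1,0)P 1/3 · (1,3)P 4/5 · (1,4)Q 1/5 · (1,5)P 1/5 · (1,6)Q 2/4
Row 2: (2,1)Q 0/3 · (2,2)P 3/4 · (2,3)P 4/5 · (2,5)Q 3/6 · (2,6)Q 2/4
Row 3: (3,2)P 3/5 · (3,4)P 2/3 · (3,5)P 2/4
Row 4: (4,0)P 1/1 · (4,1)P 2/3 · (4,2)Q 0/2 · (4,6)P 1/1
Sum over 22 agents: 0/2 + 2/3 + 3/3 + 2/3 + 1/2 + 1/3 + 4/5 + 1/5 + 1/5 + 2/4 + 0/3 + 3/4 + 4/5 + 3/6 + 2/4 + 3/5 + 2/3 + 2/4 + 1/1 + 2/3 + 0/2 + 1/1 = 237/20; mean = 237/20 ÷ 22 = 237/440 = 0.538636… → 0.539.

0.539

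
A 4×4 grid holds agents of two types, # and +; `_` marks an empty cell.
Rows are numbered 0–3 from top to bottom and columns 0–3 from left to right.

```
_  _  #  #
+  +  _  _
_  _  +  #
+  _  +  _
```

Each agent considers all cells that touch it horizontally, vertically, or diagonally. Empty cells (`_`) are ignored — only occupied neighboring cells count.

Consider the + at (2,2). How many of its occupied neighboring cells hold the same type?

2

Occupied neighbors of (2,2): (1,1)=+, (2,3)=#, (3,2)=+.
Same type (+): 2 of 3.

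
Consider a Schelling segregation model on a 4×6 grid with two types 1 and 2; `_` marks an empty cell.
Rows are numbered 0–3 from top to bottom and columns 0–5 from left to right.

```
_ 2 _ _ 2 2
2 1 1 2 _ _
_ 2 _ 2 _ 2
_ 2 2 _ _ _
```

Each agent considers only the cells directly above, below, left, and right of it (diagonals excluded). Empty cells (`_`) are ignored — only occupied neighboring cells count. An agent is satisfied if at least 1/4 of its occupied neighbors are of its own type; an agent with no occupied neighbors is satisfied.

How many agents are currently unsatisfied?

Row 0: (0,1)2 0/1 not · (0,4)2 1/1 satisfied · (0,5)2 1/1 satisfied
Row 1: (1,0)2 0/1 not · (1,1)1 1/4 satisfied · (1,2)1 1/2 satisfied · (1,3)2 1/2 satisfied
Row 2: (2,1)2 1/2 satisfied · (2,3)2 1/1 satisfied · (2,5)2 0/0 satisfied
Row 3: (3,1)2 2/2 satisfied · (3,2)2 1/1 satisfied
Unsatisfied: (0,1), (1,0) — 2 in total.

2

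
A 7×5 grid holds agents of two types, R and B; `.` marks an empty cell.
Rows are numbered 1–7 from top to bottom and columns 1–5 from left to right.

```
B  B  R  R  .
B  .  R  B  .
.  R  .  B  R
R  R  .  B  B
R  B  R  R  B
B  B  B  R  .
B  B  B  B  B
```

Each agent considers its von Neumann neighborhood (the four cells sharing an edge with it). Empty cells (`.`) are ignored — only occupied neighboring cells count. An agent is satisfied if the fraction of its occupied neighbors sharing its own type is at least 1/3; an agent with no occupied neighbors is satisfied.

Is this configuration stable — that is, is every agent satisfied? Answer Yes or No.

No

(1,1)B 2/2 ok
(1,2)B 1/2 ok
(1,3)R 2/3 ok
(1,4)R 1/2 ok
(2,1)B 1/1 ok
(2,3)R 1/2 ok
(2,4)B 1/3 ok
(3,2)R 1/1 ok
(3,4)B 2/3 ok
(3,5)R 0/2 unhappy
(4,1)R 2/2 ok
(4,2)R 2/3 ok
(4,4)B 2/3 ok
(4,5)B 2/3 ok
(5,1)R 1/3 ok
(5,2)B 1/4 unhappy
(5,3)R 1/3 ok
(5,4)R 2/4 ok
(5,5)B 1/2 ok
(6,1)B 2/3 ok
(6,2)B 4/4 ok
(6,3)B 2/4 ok
(6,4)R 1/3 ok
(7,1)B 2/2 ok
(7,2)B 3/3 ok
(7,3)B 3/3 ok
(7,4)B 2/3 ok
(7,5)B 1/1 ok
For instance (3,5) has only 0/2 same-type neighbors, below 1/3.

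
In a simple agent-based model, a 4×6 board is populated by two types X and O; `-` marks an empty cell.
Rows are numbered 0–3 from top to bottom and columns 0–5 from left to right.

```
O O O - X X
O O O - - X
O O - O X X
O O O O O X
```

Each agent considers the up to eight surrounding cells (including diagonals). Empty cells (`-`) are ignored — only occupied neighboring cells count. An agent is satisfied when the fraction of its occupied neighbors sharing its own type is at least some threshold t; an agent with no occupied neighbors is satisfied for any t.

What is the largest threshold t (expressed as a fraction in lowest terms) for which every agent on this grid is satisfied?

2/5

(0,0)O 3/3
(0,1)O 5/5
(0,2)O 3/3
(0,4)X 2/2
(0,5)X 2/2
(1,0)O 5/5
(1,1)O 7/7
(1,2)O 5/5
(1,5)X 4/4
(2,0)O 5/5
(2,1)O 7/7
(2,3)O 4/5
(2,4)X 3/6
(2,5)X 3/4
(3,0)O 3/3
(3,1)O 4/4
(3,2)O 4/4
(3,3)O 3/4
(3,4)O 2/5
(3,5)X 2/3
The smallest same-type fraction is 2/5 at (3,4), which reduces to 2/5. Any threshold above that leaves this agent unsatisfied.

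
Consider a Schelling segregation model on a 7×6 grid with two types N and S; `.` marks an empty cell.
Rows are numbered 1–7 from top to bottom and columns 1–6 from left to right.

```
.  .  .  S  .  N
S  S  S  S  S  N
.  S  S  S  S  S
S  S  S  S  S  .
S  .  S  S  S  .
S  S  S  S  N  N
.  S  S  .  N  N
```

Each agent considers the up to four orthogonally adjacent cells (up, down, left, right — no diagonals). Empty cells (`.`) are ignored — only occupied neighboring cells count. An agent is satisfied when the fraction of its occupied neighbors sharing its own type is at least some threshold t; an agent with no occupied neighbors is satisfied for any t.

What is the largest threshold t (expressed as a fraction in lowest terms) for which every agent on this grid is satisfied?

1/3

Row 1: (1,4)S 1/1 · (1,6)N 1/1
Row 2: (2,1)S 1/1 · (2,2)S 3/3 · (2,3)S 3/3 · (2,4)S 4/4 · (2,5)S 2/3 · (2,6)N 1/3
Row 3: (3,2)S 3/3 · (3,3)S 4/4 · (3,4)S 4/4 · (3,5)S 4/4 · (3,6)S 1/2
Row 4: (4,1)S 2/2 · (4,2)S 3/3 · (4,3)S 4/4 · (4,4)S 4/4 · (4,5)S 3/3
Row 5: (5,1)S 2/2 · (5,3)S 3/3 · (5,4)S 4/4 · (5,5)S 2/3
Row 6: (6,1)S 2/2 · (6,2)S 3/3 · (6,3)S 4/4 · (6,4)S 2/3 · (6,5)N 2/4 · (6,6)N 2/2
Row 7: (7,2)S 2/2 · (7,3)S 2/2 · (7,5)N 2/2 · (7,6)N 2/2
The smallest same-type fraction is 1/3 at (2,6), which reduces to 1/3. Any threshold above that leaves this agent unsatisfied.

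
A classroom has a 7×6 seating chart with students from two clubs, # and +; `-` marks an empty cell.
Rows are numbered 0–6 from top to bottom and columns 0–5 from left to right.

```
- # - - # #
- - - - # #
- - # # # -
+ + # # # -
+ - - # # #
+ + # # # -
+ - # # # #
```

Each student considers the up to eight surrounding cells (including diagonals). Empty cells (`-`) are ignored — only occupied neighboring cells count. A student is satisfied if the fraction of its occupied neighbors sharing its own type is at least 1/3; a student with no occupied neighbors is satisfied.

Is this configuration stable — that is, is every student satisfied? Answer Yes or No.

(0,1)# 0/0 satisfied
(0,4)# 3/3 satisfied
(0,5)# 3/3 satisfied
(1,4)# 5/5 satisfied
(1,5)# 4/4 satisfied
(2,2)# 3/4 satisfied
(2,3)# 6/6 satisfied
(2,4)# 5/5 satisfied
(3,0)+ 2/2 satisfied
(3,1)+ 2/4 satisfied
(3,2)# 4/5 satisfied
(3,3)# 7/7 satisfied
(3,4)# 6/6 satisfied
(4,0)+ 4/4 satisfied
(4,3)# 7/7 satisfied
(4,4)# 6/6 satisfied
(4,5)# 3/3 satisfied
(5,0)+ 3/3 satisfied
(5,1)+ 3/5 satisfied
(5,2)# 4/5 satisfied
(5,3)# 7/7 satisfied
(5,4)# 7/7 satisfied
(6,0)+ 2/2 satisfied
(6,2)# 3/4 satisfied
(6,3)# 5/5 satisfied
(6,4)# 4/4 satisfied
(6,5)# 2/2 satisfied
All meet the threshold, so the configuration is stable.

Yes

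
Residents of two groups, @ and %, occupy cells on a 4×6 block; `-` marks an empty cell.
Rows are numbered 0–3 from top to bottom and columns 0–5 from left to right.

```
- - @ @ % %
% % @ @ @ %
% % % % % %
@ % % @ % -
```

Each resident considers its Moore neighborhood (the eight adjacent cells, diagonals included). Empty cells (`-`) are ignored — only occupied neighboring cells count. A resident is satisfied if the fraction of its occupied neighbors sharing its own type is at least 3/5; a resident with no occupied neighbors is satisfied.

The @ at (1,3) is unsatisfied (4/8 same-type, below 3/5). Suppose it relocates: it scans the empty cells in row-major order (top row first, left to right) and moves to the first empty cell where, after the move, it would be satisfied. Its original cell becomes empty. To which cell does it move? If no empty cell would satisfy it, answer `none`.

Vacating (1,3). Empty cells in order:
  (0,0): 0/2 same-type → still unsatisfied.
  (0,1): 2/4 same-type → still unsatisfied.
  (3,5): 0/3 same-type → still unsatisfied.

none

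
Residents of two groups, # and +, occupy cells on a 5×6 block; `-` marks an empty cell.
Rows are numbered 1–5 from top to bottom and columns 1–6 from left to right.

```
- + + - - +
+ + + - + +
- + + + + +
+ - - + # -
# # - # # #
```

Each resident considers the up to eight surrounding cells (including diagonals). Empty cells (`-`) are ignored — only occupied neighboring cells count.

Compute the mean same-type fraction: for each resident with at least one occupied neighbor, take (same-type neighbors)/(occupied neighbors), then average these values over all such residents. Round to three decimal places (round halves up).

0.814

Row 1: (1,2)+ 4/4 · (1,3)+ 3/3 · (1,6)+ 2/2
Row 2: (2,1)+ 3/3 · (2,2)+ 6/6 · (2,3)+ 6/6 · (2,5)+ 5/5 · (2,6)+ 4/4
Row 3: (3,2)+ 5/5 · (3,3)+ 5/5 · (3,4)+ 5/6 · (3,5)+ 5/6 · (3,6)+ 3/4
Row 4: (4,1)+ 1/3 · (4,4)+ 3/6 · (4,5)# 3/7
Row 5: (5,1)# 1/2 · (5,2)# 1/2 · (5,4)# 2/3 · (5,5)# 3/4 · (5,6)# 2/2
Sum over 21 residents: 4/4 + 3/3 + 2/2 + 3/3 + 6/6 + 6/6 + 5/5 + 4/4 + 5/5 + 5/5 + 5/6 + 5/6 + 3/4 + 1/3 + 3/6 + 3/7 + 1/2 + 1/2 + 2/3 + 3/4 + 2/2 = 359/21; mean = 359/21 ÷ 21 = 359/441 = 0.814058… → 0.814.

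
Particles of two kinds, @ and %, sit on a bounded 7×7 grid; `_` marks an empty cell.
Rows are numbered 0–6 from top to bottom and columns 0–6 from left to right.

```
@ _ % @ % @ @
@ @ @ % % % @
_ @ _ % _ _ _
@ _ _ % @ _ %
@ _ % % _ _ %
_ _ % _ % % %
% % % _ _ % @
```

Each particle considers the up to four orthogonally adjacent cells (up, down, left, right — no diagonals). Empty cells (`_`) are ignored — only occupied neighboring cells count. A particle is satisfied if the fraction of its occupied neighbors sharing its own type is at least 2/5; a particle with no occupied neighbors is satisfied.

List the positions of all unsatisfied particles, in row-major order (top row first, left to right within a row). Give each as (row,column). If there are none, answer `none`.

(0,2), (0,3), (0,4), (0,5), (1,2), (1,5), (3,4), (6,6)

(0,0)@ 1/1 satisfied
(0,2)% 0/2 not
(0,3)@ 0/3 not
(0,4)% 1/3 not
(0,5)@ 1/3 not
(0,6)@ 2/2 satisfied
(1,0)@ 2/2 satisfied
(1,1)@ 3/3 satisfied
(1,2)@ 1/3 not
(1,3)% 2/4 satisfied
(1,4)% 3/3 satisfied
(1,5)% 1/3 not
(1,6)@ 1/2 satisfied
(2,1)@ 1/1 satisfied
(2,3)% 2/2 satisfied
(3,0)@ 1/1 satisfied
(3,3)% 2/3 satisfied
(3,4)@ 0/1 not
(3,6)% 1/1 satisfied
(4,0)@ 1/1 satisfied
(4,2)% 2/2 satisfied
(4,3)% 2/2 satisfied
(4,6)% 2/2 satisfied
(5,2)% 2/2 satisfied
(5,4)% 1/1 satisfied
(5,5)% 3/3 satisfied
(5,6)% 2/3 satisfied
(6,0)% 1/1 satisfied
(6,1)% 2/2 satisfied
(6,2)% 2/2 satisfied
(6,5)% 1/2 satisfied
(6,6)@ 0/2 not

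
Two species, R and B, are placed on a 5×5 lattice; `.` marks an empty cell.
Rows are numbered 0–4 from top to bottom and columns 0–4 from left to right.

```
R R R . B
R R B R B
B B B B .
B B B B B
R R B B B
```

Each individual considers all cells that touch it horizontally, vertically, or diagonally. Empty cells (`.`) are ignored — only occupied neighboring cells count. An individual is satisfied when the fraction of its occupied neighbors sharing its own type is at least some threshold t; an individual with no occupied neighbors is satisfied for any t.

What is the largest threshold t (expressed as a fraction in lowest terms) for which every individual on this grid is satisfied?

(0,0)R 3/3
(0,1)R 4/5
(0,2)R 3/4
(0,4)B 1/2
(1,0)R 3/5
(1,1)R 4/8
(1,2)B 3/7
(1,3)R 1/6
(1,4)B 2/3
(2,0)B 3/5
(2,1)B 6/8
(2,2)B 6/8
(2,3)B 6/7
(3,0)B 3/5
(3,1)B 6/8
(3,2)B 7/8
(3,3)B 7/7
(3,4)B 4/4
(4,0)R 1/3
(4,1)R 1/5
(4,2)B 4/5
(4,3)B 5/5
(4,4)B 3/3
The smallest same-type fraction is 1/6 at (1,3), which reduces to 1/6. Any threshold above that leaves this individual unsatisfied.

1/6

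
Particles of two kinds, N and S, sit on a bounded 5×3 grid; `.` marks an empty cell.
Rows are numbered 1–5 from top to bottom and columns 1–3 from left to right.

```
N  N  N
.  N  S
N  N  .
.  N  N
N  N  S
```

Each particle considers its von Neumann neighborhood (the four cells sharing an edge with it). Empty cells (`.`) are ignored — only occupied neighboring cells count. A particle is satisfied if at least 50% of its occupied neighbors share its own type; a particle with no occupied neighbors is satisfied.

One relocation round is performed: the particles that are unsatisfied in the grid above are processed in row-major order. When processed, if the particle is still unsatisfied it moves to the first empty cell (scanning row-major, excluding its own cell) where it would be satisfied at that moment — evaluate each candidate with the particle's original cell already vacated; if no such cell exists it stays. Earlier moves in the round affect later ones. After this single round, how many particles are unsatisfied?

2

Initially unsatisfied (in order): (2,3), (5,3).
  (2,3): no empty cell satisfies it; stays.
  (5,3): no empty cell satisfies it; stays.
Resulting grid:
N N N
. N S
N N .
. N N
N N S
Unsatisfied now: (2,3), (5,3).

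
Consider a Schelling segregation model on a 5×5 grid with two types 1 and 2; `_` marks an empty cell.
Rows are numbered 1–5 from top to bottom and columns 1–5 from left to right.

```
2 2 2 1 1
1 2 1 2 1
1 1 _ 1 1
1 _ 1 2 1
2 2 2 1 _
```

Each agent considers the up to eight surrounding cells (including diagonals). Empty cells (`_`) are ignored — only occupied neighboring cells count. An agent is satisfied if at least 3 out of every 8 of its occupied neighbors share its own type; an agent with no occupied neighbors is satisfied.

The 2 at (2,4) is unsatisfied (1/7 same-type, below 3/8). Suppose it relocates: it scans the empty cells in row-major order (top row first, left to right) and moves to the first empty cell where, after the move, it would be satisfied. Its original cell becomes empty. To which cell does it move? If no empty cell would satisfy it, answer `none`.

(4,2)

Vacating (2,4). Empty cells in order:
  (3,3): 2/6 same-type → still unsatisfied.
  (4,2): 3/7 same-type → satisfied — stop here.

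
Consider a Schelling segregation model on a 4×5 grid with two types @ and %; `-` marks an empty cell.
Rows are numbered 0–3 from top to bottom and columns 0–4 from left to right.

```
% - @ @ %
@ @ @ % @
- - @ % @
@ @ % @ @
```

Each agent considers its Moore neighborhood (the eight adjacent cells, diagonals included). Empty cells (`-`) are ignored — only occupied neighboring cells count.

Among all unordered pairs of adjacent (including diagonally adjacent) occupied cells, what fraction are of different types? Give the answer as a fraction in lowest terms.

1/2

Scan each occupied cell's neighbors to the right and below (and the two forward diagonals) so each pair is counted once.
Row 0: %(0,0)–@(1,0)≠ %(0,0)–@(1,1)≠ @(0,2)–@(0,3)= @(0,2)–@(1,2)= @(0,2)–%(1,3)≠ @(0,2)–@(1,1)= @(0,3)–%(0,4)≠ @(0,3)–%(1,3)≠ @(0,3)–@(1,4)= @(0,3)–@(1,2)= %(0,4)–@(1,4)≠ %(0,4)–%(1,3)=  → 6/12 unlike.
Row 1: @(1,0)–@(1,1)= @(1,1)–@(1,2)= @(1,1)–@(2,2)= @(1,2)–%(1,3)≠ @(1,2)–@(2,2)= @(1,2)–%(2,3)≠ %(1,3)–@(1,4)≠ %(1,3)–%(2,3)= %(1,3)–@(2,4)≠ %(1,3)–@(2,2)≠ @(1,4)–@(2,4)= @(1,4)–%(2,3)≠  → 6/12 unlike.
Row 2: @(2,2)–%(2,3)≠ @(2,2)–%(3,2)≠ @(2,2)–@(3,3)= @(2,2)–@(3,1)= %(2,3)–@(2,4)≠ %(2,3)–@(3,3)≠ %(2,3)–@(3,4)≠ %(2,3)–%(3,2)= @(2,4)–@(3,4)= @(2,4)–@(3,3)=  → 5/10 unlike.
Row 3: @(3,0)–@(3,1)= @(3,1)–%(3,2)≠ %(3,2)–@(3,3)≠ @(3,3)–@(3,4)=  → 2/4 unlike.
Total adjacent occupied pairs: 38; unlike-type pairs: 19.
19/38 reduces to 1/2.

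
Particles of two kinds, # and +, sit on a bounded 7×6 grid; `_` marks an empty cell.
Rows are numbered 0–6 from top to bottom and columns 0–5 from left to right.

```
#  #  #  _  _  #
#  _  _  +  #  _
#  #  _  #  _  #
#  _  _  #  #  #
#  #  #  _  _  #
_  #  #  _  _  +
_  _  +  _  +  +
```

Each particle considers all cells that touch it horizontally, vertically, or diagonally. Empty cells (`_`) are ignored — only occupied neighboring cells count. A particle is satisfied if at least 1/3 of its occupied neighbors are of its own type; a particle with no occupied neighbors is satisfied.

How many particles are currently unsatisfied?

2

(0,0)# 2/2 ok
(0,1)# 3/3 ok
(0,2)# 1/2 ok
(0,5)# 1/1 ok
(1,0)# 4/4 ok
(1,3)+ 0/3 unhappy
(1,4)# 3/4 ok
(2,0)# 3/3 ok
(2,1)# 3/3 ok
(2,3)# 3/4 ok
(2,5)# 3/3 ok
(3,0)# 4/4 ok
(3,3)# 3/3 ok
(3,4)# 5/5 ok
(3,5)# 3/3 ok
(4,0)# 3/3 ok
(4,1)# 5/5 ok
(4,2)# 4/4 ok
(4,5)# 2/3 ok
(5,1)# 4/5 ok
(5,2)# 3/4 ok
(5,5)+ 2/3 ok
(6,2)+ 0/2 unhappy
(6,4)+ 2/2 ok
(6,5)+ 2/2 ok
Unsatisfied: (1,3), (6,2) — 2 in total.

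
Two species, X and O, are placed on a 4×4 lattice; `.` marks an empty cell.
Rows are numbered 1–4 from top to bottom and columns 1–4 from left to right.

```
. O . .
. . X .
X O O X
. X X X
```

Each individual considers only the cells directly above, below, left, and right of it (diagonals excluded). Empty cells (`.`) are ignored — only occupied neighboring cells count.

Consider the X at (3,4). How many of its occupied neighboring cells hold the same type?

1

Occupied neighbors of (3,4): (4,4)=X, (3,3)=O.
Same type (X): 1 of 2.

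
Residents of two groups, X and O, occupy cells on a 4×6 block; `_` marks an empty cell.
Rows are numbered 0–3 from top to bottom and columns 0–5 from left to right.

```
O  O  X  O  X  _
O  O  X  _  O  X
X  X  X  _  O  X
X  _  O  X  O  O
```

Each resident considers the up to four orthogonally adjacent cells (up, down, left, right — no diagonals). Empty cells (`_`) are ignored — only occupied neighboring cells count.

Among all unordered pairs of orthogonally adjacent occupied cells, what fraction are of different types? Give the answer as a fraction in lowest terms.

Scan each occupied cell's neighbors to the right and below so each pair is counted once.
From row 0: 4 unlike of 8 pairs (running 4/8).
From row 1: 4 unlike of 8 pairs (running 8/16).
From row 2: 3 unlike of 7 pairs (running 11/23).
From row 3: 2 unlike of 3 pairs (running 13/26).
Total adjacent occupied pairs: 26; unlike-type pairs: 13.
13/26 reduces to 1/2.

1/2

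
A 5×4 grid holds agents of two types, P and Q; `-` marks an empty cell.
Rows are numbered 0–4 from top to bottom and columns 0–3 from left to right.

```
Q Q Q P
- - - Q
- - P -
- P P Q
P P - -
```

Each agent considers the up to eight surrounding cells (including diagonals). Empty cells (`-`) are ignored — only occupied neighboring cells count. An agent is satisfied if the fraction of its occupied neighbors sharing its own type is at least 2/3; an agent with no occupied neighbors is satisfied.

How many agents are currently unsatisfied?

4

Row 0: (0,0)Q 1/1 satisfied · (0,1)Q 2/2 satisfied · (0,2)Q 2/3 satisfied · (0,3)P 0/2 not
Row 1: (1,3)Q 1/3 not
Row 2: (2,2)P 2/4 not
Row 3: (3,1)P 4/4 satisfied · (3,2)P 3/4 satisfied · (3,3)Q 0/2 not
Row 4: (4,0)P 2/2 satisfied · (4,1)P 3/3 satisfied
Unsatisfied: (0,3), (1,3), (2,2), (3,3) — 4 in total.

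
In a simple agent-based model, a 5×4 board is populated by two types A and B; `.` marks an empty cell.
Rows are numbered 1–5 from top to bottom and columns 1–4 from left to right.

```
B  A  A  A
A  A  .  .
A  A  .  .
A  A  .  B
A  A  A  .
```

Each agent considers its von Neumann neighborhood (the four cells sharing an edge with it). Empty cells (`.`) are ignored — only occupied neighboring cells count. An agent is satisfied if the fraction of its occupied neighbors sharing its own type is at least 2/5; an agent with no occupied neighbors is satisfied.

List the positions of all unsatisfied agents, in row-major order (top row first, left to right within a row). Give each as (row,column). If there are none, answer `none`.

(1,1)

Row 1: (1,1)B 0/2 not · (1,2)A 2/3 satisfied · (1,3)A 2/2 satisfied · (1,4)A 1/1 satisfied
Row 2: (2,1)A 2/3 satisfied · (2,2)A 3/3 satisfied
Row 3: (3,1)A 3/3 satisfied · (3,2)A 3/3 satisfied
Row 4: (4,1)A 3/3 satisfied · (4,2)A 3/3 satisfied · (4,4)B 0/0 satisfied
Row 5: (5,1)A 2/2 satisfied · (5,2)A 3/3 satisfied · (5,3)A 1/1 satisfied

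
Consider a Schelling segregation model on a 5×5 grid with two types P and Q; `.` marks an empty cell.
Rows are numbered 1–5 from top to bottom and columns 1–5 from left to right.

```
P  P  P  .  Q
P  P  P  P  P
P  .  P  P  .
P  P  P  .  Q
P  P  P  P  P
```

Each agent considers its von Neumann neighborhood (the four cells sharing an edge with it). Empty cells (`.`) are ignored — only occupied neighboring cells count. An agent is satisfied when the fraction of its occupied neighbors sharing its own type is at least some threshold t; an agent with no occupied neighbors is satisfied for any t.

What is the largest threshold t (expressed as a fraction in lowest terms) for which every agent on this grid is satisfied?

(1,1)P 2/2
(1,2)P 3/3
(1,3)P 2/2
(1,5)Q 0/1
(2,1)P 3/3
(2,2)P 3/3
(2,3)P 4/4
(2,4)P 3/3
(2,5)P 1/2
(3,1)P 2/2
(3,3)P 3/3
(3,4)P 2/2
(4,1)P 3/3
(4,2)P 3/3
(4,3)P 3/3
(4,5)Q 0/1
(5,1)P 2/2
(5,2)P 3/3
(5,3)P 3/3
(5,4)P 2/2
(5,5)P 1/2
The smallest same-type fraction is 0/1 at (1,5), which reduces to 0/1. Any threshold above that leaves this agent unsatisfied.

0/1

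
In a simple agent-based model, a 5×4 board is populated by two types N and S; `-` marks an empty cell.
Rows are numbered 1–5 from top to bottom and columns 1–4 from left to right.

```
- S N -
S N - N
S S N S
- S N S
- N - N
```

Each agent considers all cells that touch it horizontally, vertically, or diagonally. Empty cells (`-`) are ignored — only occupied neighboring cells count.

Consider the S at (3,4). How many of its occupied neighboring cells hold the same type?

1

Occupied neighbors of (3,4): (2,4)=N, (3,3)=N, (4,3)=N, (4,4)=S.
Same type (S): 1 of 4.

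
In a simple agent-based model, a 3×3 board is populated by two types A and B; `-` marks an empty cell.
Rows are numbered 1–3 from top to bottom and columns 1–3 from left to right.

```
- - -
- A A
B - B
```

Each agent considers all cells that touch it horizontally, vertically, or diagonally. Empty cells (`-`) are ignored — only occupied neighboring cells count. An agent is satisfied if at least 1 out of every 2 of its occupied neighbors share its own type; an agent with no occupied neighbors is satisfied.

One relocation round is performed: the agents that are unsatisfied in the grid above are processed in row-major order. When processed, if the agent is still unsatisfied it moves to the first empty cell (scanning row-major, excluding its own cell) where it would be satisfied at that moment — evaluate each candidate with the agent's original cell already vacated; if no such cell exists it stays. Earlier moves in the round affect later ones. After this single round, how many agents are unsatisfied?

Initially unsatisfied (in order): (2,2), (3,1), (3,3).
  (2,2) → (1,1).
  (3,1): now satisfied by earlier moves; stays.
  (3,3) → (2,1).
Resulting grid:
A - -
B - A
B - -
Unsatisfied now: (1,1).

1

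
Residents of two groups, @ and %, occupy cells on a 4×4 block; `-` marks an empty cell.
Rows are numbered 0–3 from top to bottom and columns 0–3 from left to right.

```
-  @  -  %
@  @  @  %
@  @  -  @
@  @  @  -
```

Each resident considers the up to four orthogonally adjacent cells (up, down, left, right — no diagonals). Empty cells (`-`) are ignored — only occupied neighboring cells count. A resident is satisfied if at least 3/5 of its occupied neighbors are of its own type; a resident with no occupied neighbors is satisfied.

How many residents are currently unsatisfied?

Row 0: (0,1)@ 1/1 ok · (0,3)% 1/1 ok
Row 1: (1,0)@ 2/2 ok · (1,1)@ 4/4 ok · (1,2)@ 1/2 unhappy · (1,3)% 1/3 unhappy
Row 2: (2,0)@ 3/3 ok · (2,1)@ 3/3 ok · (2,3)@ 0/1 unhappy
Row 3: (3,0)@ 2/2 ok · (3,1)@ 3/3 ok · (3,2)@ 1/1 ok
Unsatisfied: (1,2), (1,3), (2,3) — 3 in total.

3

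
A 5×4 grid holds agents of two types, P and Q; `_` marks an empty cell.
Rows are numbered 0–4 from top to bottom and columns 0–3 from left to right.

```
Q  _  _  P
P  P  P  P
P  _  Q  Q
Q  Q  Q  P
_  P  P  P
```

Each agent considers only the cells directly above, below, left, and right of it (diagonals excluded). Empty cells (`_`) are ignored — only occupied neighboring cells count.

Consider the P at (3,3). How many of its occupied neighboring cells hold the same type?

1

Occupied neighbors of (3,3): (2,3)=Q, (4,3)=P, (3,2)=Q.
Same type (P): 1 of 3.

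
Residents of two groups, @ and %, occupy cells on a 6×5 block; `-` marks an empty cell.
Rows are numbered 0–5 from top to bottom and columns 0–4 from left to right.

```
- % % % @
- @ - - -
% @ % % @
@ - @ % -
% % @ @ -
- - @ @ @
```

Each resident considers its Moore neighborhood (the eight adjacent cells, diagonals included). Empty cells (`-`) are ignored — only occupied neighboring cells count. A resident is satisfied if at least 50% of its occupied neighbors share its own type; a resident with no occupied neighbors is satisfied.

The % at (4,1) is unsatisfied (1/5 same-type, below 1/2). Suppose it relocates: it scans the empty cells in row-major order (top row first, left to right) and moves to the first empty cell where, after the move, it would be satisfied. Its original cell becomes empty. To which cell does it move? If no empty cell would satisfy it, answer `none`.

(0,0)

Vacating (4,1). Empty cells in order:
  (0,0): 1/2 same-type → satisfied — stop here.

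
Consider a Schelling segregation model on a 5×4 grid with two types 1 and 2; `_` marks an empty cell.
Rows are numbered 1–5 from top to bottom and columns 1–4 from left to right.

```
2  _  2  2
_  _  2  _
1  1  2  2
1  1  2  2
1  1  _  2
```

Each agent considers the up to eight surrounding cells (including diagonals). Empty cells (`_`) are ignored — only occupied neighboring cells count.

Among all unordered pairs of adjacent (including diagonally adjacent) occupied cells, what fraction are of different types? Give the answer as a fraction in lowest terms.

1/5

Scan each occupied cell's neighbors to the right and below (and the two forward diagonals) so each pair is counted once.
From row 1: 0 unlike of 3 pairs (running 0/3).
From row 2: 1 unlike of 3 pairs (running 1/6).
From row 3: 3 unlike of 13 pairs (running 4/19).
From row 4: 2 unlike of 10 pairs (running 6/29).
From row 5: 0 unlike of 1 pairs (running 6/30).
Total adjacent occupied pairs: 30; unlike-type pairs: 6.
6/30 reduces to 1/5.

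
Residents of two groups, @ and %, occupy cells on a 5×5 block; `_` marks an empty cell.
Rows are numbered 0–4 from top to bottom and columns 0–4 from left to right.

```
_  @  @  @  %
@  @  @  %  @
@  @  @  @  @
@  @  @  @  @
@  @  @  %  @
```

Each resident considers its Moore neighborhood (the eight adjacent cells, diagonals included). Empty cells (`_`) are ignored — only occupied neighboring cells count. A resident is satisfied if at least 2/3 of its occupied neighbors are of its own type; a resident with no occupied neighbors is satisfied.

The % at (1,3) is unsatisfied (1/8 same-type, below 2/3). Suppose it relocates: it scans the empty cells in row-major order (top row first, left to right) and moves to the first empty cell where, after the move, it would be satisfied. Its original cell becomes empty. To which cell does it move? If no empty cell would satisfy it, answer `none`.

Vacating (1,3). Empty cells in order:
  (0,0): 0/3 same-type → still unsatisfied.

none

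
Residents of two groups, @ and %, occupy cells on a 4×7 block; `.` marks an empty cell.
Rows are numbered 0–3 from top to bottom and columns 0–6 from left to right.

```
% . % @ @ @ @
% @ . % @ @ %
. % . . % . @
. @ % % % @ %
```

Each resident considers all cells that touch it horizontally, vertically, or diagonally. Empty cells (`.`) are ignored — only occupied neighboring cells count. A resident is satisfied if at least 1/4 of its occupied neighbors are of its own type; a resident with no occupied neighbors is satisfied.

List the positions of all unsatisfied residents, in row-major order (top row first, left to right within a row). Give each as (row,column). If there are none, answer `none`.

(1,1), (1,6), (3,1), (3,6)

Row 0: (0,0)% 1/2 ✓ · (0,2)% 1/3 ✓ · (0,3)@ 2/4 ✓ · (0,4)@ 4/5 ✓ · (0,5)@ 4/5 ✓ · (0,6)@ 2/3 ✓
Row 1: (1,0)% 2/3 ✓ · (1,1)@ 0/4 ✗ · (1,3)% 2/5 ✓ · (1,4)@ 4/6 ✓ · (1,5)@ 5/7 ✓ · (1,6)% 0/4 ✗
Row 2: (2,1)% 2/4 ✓ · (2,4)% 3/6 ✓ · (2,6)@ 2/4 ✓
Row 3: (3,1)@ 0/2 ✗ · (3,2)% 2/3 ✓ · (3,3)% 3/3 ✓ · (3,4)% 2/3 ✓ · (3,5)@ 1/4 ✓ · (3,6)% 0/2 ✗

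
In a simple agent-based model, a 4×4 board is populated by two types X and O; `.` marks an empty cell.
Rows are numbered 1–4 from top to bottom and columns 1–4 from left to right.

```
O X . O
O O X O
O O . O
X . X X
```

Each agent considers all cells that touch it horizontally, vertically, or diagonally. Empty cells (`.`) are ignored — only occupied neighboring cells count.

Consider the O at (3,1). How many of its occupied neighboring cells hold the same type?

Occupied neighbors of (3,1): (2,1)=O, (2,2)=O, (3,2)=O, (4,1)=X.
Same type (O): 3 of 4.

3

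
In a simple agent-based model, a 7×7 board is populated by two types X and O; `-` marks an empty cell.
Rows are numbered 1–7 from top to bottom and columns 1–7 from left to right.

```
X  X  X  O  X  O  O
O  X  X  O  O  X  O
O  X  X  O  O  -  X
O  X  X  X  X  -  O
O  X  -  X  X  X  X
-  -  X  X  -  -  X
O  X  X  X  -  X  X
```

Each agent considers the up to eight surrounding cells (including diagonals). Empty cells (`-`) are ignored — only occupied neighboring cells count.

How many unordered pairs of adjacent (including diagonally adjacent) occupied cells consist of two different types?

38

Scan each occupied cell's neighbors to the right and below (and the two forward diagonals) so each pair is counted once.
From row 1: 11 unlike of 25 pairs (running 11/25).
From row 2: 10 unlike of 22 pairs (running 21/47).
From row 3: 10 unlike of 18 pairs (running 31/65).
From row 4: 5 unlike of 17 pairs (running 36/82).
From row 5: 1 unlike of 10 pairs (running 37/92).
From row 6: 0 unlike of 8 pairs (running 37/100).
From row 7: 1 unlike of 4 pairs (running 38/104).
Total adjacent occupied pairs: 104; unlike-type pairs: 38.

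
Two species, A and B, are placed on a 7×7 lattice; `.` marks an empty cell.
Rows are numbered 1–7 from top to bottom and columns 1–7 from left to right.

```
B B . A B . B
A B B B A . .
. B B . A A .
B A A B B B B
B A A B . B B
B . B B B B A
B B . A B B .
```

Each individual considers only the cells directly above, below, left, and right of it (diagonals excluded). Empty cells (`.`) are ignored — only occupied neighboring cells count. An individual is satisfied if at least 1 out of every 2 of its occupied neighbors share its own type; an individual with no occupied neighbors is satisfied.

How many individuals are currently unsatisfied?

Row 1: (1,1)B 1/2 satisfied · (1,2)B 2/2 satisfied · (1,4)A 0/2 not · (1,5)B 0/2 not · (1,7)B 0/0 satisfied
Row 2: (2,1)A 0/2 not · (2,2)B 3/4 satisfied · (2,3)B 3/3 satisfied · (2,4)B 1/3 not · (2,5)A 1/3 not
Row 3: (3,2)B 2/3 satisfied · (3,3)B 2/3 satisfied · (3,5)A 2/3 satisfied · (3,6)A 1/2 satisfied
Row 4: (4,1)B 1/2 satisfied · (4,2)A 2/4 satisfied · (4,3)A 2/4 satisfied · (4,4)B 2/3 satisfied · (4,5)B 2/3 satisfied · (4,6)B 3/4 satisfied · (4,7)B 2/2 satisfied
Row 5: (5,1)B 2/3 satisfied · (5,2)A 2/3 satisfied · (5,3)A 2/4 satisfied · (5,4)B 2/3 satisfied · (5,6)B 3/3 satisfied · (5,7)B 2/3 satisfied
Row 6: (6,1)B 2/2 satisfied · (6,3)B 1/2 satisfied · (6,4)B 3/4 satisfied · (6,5)B 3/3 satisfied · (6,6)B 3/4 satisfied · (6,7)A 0/2 not
Row 7: (7,1)B 2/2 satisfied · (7,2)B 1/1 satisfied · (7,4)A 0/2 not · (7,5)B 2/3 satisfied · (7,6)B 2/2 satisfied
Unsatisfied: (1,4), (1,5), (2,1), (2,4), (2,5), (6,7), (7,4) — 7 in total.

7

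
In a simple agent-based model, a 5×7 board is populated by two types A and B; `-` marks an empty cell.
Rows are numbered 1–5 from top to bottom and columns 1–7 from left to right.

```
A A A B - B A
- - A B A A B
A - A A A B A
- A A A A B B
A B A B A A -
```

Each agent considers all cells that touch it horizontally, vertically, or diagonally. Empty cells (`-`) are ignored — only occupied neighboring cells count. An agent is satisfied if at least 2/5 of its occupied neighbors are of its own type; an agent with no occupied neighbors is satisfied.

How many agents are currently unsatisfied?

9

(1,1)A 1/1 ✓
(1,2)A 3/3 ✓
(1,3)A 2/4 ✓
(1,4)B 1/4 ✗
(1,6)B 1/4 ✗
(1,7)A 1/3 ✗
(2,3)A 4/6 ✓
(2,4)B 1/7 ✗
(2,5)A 3/7 ✓
(2,6)A 4/7 ✓
(2,7)B 2/5 ✓
(3,1)A 1/1 ✓
(3,3)A 5/6 ✓
(3,4)A 7/8 ✓
(3,5)A 5/8 ✓
(3,6)B 3/8 ✗
(3,7)A 1/5 ✗
(4,2)A 5/6 ✓
(4,3)A 5/7 ✓
(4,4)A 7/8 ✓
(4,5)A 5/8 ✓
(4,6)B 2/7 ✗
(4,7)B 2/4 ✓
(5,1)A 1/2 ✓
(5,2)B 0/4 ✗
(5,3)A 3/5 ✓
(5,4)B 0/5 ✗
(5,5)A 3/5 ✓
(5,6)A 2/4 ✓
Unsatisfied: (1,4), (1,6), (1,7), (2,4), (3,6), (3,7), (4,6), (5,2), (5,4) — 9 in total.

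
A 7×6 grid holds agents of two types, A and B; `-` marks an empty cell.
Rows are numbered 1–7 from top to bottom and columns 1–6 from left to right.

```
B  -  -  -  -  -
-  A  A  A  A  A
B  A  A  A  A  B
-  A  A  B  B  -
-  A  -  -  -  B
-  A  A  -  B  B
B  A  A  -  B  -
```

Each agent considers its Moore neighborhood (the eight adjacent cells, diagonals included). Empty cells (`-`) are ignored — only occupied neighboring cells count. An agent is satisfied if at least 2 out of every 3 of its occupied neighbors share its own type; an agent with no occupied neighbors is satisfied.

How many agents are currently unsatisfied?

8

Row 1: (1,1)B 0/1 ✗
Row 2: (2,2)A 3/5 ✗ · (2,3)A 5/5 ✓ · (2,4)A 5/5 ✓ · (2,5)A 4/5 ✓ · (2,6)A 2/3 ✓
Row 3: (3,1)B 0/3 ✗ · (3,2)A 5/6 ✓ · (3,3)A 7/8 ✓ · (3,4)A 6/8 ✓ · (3,5)A 4/7 ✗ · (3,6)B 1/4 ✗
Row 4: (4,2)A 4/5 ✓ · (4,3)A 5/6 ✓ · (4,4)B 1/5 ✗ · (4,5)B 3/5 ✗
Row 5: (5,2)A 4/4 ✓ · (5,6)B 3/3 ✓
Row 6: (6,2)A 4/5 ✓ · (6,3)A 4/4 ✓ · (6,5)B 3/3 ✓ · (6,6)B 3/3 ✓
Row 7: (7,1)B 0/2 ✗ · (7,2)A 3/4 ✓ · (7,3)A 3/3 ✓ · (7,5)B 2/2 ✓
Unsatisfied: (1,1), (2,2), (3,1), (3,5), (3,6), (4,4), (4,5), (7,1) — 8 in total.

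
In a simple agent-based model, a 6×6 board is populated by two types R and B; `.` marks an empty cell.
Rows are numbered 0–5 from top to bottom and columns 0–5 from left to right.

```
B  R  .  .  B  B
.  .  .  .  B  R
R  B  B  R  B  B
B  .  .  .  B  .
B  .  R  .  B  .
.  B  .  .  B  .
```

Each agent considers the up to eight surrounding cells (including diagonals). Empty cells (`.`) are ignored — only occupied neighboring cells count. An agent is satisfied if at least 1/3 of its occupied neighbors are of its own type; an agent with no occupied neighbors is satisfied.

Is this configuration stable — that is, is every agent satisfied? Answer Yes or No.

(0,0)B 0/1 ✗
(0,1)R 0/1 ✗
(0,4)B 2/3 ✓
(0,5)B 2/3 ✓
(1,4)B 4/6 ✓
(1,5)R 0/5 ✗
(2,0)R 0/2 ✗
(2,1)B 2/3 ✓
(2,2)B 1/2 ✓
(2,3)R 0/4 ✗
(2,4)B 3/5 ✓
(2,5)B 3/4 ✓
(3,0)B 2/3 ✓
(3,4)B 3/4 ✓
(4,0)B 2/2 ✓
(4,2)R 0/1 ✗
(4,4)B 2/2 ✓
(5,1)B 1/2 ✓
(5,4)B 1/1 ✓
For instance (0,0) has only 0/1 same-type neighbors, below 1/3.

No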